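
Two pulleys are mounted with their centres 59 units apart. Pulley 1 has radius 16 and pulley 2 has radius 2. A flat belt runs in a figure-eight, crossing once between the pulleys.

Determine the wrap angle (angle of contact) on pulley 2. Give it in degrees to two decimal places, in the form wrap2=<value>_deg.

crossed belt: β = asin((r1+r2)/C) = asin(18/59) = 17.7633°
wrap1 = wrap2 = π + 2β = 215.5265°

wrap2=215.53_deg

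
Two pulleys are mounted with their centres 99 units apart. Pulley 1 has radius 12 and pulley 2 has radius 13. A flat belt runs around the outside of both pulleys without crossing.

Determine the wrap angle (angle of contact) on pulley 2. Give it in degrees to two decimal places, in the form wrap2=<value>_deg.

open belt: β = asin((r2−r1)/C) = asin(1/99) = 0.5788°
wrap1 = π − 2β = 178.8425°
wrap2 = π + 2β = 181.1575°

wrap2=181.16_deg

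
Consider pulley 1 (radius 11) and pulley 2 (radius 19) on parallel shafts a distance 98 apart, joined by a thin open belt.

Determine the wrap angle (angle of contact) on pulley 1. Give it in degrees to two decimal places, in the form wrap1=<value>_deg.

wrap1=170.64_deg

open belt: β = asin((r2−r1)/C) = asin(8/98) = 4.6824°
wrap1 = π − 2β = 170.6352°
wrap2 = π + 2β = 189.3648°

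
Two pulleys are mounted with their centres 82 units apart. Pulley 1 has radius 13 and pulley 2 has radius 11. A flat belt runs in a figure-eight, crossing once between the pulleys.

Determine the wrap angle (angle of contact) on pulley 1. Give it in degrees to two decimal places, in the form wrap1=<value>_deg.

wrap1=214.04_deg

crossed belt: β = asin((r1+r2)/C) = asin(24/82) = 17.0186°
wrap1 = wrap2 = π + 2β = 214.0373°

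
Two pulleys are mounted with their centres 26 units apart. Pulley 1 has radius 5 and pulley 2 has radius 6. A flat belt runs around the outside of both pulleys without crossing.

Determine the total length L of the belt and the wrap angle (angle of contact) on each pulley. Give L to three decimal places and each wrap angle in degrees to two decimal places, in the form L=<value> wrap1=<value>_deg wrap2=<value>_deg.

open belt: β = asin((r2−r1)/C) = asin(1/26) = 2.2042°
wrap1 = π − 2β = 175.5915°
wrap2 = π + 2β = 184.4085°
tangent length = C·cosβ = 25.9808
L = r1·wrap1 + r2·wrap2 + 2·C·cosβ = 5·3.0647 + 6·3.2185 + 2·25.9808 = 86.5960

L=86.596 wrap1=175.59_deg wrap2=184.41_deg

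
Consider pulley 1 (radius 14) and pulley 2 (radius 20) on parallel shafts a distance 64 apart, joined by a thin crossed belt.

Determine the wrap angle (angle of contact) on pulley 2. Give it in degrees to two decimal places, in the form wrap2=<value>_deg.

wrap2=244.18_deg

crossed belt: β = asin((r1+r2)/C) = asin(34/64) = 32.0900°
wrap1 = wrap2 = π + 2β = 244.1799°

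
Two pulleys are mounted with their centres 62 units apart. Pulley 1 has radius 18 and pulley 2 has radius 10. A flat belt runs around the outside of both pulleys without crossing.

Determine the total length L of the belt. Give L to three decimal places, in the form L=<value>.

L=212.998

open belt: β = asin((r2−r1)/C) = asin(-8/62) = -7.4137°
wrap1 = π − 2β = 194.8273°
wrap2 = π + 2β = 165.1727°
tangent length = C·cosβ = 61.4817
L = r1·wrap1 + r2·wrap2 + 2·C·cosβ = 18·3.4004 + 10·2.8828 + 2·61.4817 = 212.9983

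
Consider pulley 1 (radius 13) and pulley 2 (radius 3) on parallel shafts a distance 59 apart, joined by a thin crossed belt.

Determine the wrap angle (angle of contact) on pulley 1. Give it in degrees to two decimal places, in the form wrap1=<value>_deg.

crossed belt: β = asin((r1+r2)/C) = asin(16/59) = 15.7349°
wrap1 = wrap2 = π + 2β = 211.4698°

wrap1=211.47_deg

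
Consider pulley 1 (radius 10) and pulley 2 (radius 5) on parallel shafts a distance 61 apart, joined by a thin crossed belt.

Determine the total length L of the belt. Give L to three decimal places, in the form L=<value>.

crossed belt: β = asin((r1+r2)/C) = asin(15/61) = 14.2351°
wrap1 = wrap2 = π + 2β = 208.4702°
tangent length = C·cosβ = 59.1270
L = (r1+r2)·wrap + 2·C·cosβ = 15·3.6385 + 2·59.1270 = 172.8313

L=172.831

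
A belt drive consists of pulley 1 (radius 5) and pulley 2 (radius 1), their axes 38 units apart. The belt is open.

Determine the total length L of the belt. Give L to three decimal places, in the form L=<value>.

open belt: β = asin((r2−r1)/C) = asin(-4/38) = -6.0423°
wrap1 = π − 2β = 192.0847°
wrap2 = π + 2β = 167.9153°
tangent length = C·cosβ = 37.7889
L = r1·wrap1 + r2·wrap2 + 2·C·cosβ = 5·3.3525 + 1·2.9307 + 2·37.7889 = 95.2710

L=95.271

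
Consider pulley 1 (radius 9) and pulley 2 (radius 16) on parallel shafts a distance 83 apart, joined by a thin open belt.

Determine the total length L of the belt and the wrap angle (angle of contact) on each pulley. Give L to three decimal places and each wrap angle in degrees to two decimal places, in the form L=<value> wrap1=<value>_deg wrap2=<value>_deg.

L=245.131 wrap1=170.32_deg wrap2=189.68_deg

open belt: β = asin((r2−r1)/C) = asin(7/83) = 4.8379°
wrap1 = π − 2β = 170.3242°
wrap2 = π + 2β = 189.6758°
tangent length = C·cosβ = 82.7043
L = r1·wrap1 + r2·wrap2 + 2·C·cosβ = 9·2.9727 + 16·3.3105 + 2·82.7043 = 245.1305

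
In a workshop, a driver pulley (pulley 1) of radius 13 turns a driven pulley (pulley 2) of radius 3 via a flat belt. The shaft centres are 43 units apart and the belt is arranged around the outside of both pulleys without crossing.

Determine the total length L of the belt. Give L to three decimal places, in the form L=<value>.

open belt: β = asin((r2−r1)/C) = asin(-10/43) = -13.4477°
wrap1 = π − 2β = 206.8955°
wrap2 = π + 2β = 153.1045°
tangent length = C·cosβ = 41.8210
L = r1·wrap1 + r2·wrap2 + 2·C·cosβ = 13·3.6110 + 3·2.6722 + 2·41.8210 = 138.6017

L=138.602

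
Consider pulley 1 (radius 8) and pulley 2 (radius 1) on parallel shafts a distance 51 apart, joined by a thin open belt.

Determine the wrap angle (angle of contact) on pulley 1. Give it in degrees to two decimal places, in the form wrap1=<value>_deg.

wrap1=195.78_deg

open belt: β = asin((r2−r1)/C) = asin(-7/51) = -7.8890°
wrap1 = π − 2β = 195.7781°
wrap2 = π + 2β = 164.2219°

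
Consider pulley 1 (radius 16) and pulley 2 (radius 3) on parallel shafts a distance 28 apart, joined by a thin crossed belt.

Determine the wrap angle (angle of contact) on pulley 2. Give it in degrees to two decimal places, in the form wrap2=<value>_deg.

crossed belt: β = asin((r1+r2)/C) = asin(19/28) = 42.7321°
wrap1 = wrap2 = π + 2β = 265.4642°

wrap2=265.46_deg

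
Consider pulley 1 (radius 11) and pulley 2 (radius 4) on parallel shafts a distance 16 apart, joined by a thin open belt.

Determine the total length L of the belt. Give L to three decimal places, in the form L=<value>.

open belt: β = asin((r2−r1)/C) = asin(-7/16) = -25.9445°
wrap1 = π − 2β = 231.8890°
wrap2 = π + 2β = 128.1110°
tangent length = C·cosβ = 14.3875
L = r1·wrap1 + r2·wrap2 + 2·C·cosβ = 11·4.0472 + 4·2.2360 + 2·14.3875 = 82.2383

L=82.238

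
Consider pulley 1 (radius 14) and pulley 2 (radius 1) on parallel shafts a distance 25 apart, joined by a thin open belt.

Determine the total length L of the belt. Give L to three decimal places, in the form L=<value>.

L=104.050

open belt: β = asin((r2−r1)/C) = asin(-13/25) = -31.3323°
wrap1 = π − 2β = 242.6645°
wrap2 = π + 2β = 117.3355°
tangent length = C·cosβ = 21.3542
L = r1·wrap1 + r2·wrap2 + 2·C·cosβ = 14·4.2353 + 1·2.0479 + 2·21.3542 = 104.0503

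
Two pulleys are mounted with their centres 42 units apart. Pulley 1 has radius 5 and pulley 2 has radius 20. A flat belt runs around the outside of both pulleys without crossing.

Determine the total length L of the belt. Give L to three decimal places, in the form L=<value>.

L=167.956

open belt: β = asin((r2−r1)/C) = asin(15/42) = 20.9248°
wrap1 = π − 2β = 138.1503°
wrap2 = π + 2β = 221.8497°
tangent length = C·cosβ = 39.2301
L = r1·wrap1 + r2·wrap2 + 2·C·cosβ = 5·2.4112 + 20·3.8720 + 2·39.2301 = 167.9562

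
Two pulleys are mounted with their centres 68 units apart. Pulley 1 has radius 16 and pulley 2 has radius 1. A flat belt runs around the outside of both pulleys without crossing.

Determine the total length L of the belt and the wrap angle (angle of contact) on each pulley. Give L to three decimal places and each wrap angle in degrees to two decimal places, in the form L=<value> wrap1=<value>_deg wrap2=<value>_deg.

open belt: β = asin((r2−r1)/C) = asin(-15/68) = -12.7436°
wrap1 = π − 2β = 205.4872°
wrap2 = π + 2β = 154.5128°
tangent length = C·cosβ = 66.3250
L = r1·wrap1 + r2·wrap2 + 2·C·cosβ = 16·3.5864 + 1·2.6968 + 2·66.3250 = 192.7295

L=192.730 wrap1=205.49_deg wrap2=154.51_deg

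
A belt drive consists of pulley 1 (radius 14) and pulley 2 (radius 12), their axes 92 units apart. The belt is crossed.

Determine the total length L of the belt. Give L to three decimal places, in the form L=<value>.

crossed belt: β = asin((r1+r2)/C) = asin(26/92) = 16.4160°
wrap1 = wrap2 = π + 2β = 212.8319°
tangent length = C·cosβ = 88.2496
L = (r1+r2)·wrap + 2·C·cosβ = 26·3.7146 + 2·88.2496 = 273.0794

L=273.079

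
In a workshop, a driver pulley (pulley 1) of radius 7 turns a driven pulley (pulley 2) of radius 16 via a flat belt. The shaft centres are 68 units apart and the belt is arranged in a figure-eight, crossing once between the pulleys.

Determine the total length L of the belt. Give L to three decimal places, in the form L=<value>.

L=216.113

crossed belt: β = asin((r1+r2)/C) = asin(23/68) = 19.7694°
wrap1 = wrap2 = π + 2β = 219.5388°
tangent length = C·cosβ = 63.9922
L = (r1+r2)·wrap + 2·C·cosβ = 23·3.8317 + 2·63.9922 = 216.1129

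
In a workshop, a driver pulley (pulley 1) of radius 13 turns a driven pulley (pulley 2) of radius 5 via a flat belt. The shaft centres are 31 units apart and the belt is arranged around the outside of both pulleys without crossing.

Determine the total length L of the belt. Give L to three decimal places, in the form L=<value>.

L=120.625

open belt: β = asin((r2−r1)/C) = asin(-8/31) = -14.9552°
wrap1 = π − 2β = 209.9105°
wrap2 = π + 2β = 150.0895°
tangent length = C·cosβ = 29.9500
L = r1·wrap1 + r2·wrap2 + 2·C·cosβ = 13·3.6636 + 5·2.6196 + 2·29.9500 = 120.6249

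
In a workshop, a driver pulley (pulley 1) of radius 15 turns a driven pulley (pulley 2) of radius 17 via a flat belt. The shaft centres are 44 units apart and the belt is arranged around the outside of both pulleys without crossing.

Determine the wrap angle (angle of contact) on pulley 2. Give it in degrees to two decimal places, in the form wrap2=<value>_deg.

open belt: β = asin((r2−r1)/C) = asin(2/44) = 2.6053°
wrap1 = π − 2β = 174.7895°
wrap2 = π + 2β = 185.2105°

wrap2=185.21_deg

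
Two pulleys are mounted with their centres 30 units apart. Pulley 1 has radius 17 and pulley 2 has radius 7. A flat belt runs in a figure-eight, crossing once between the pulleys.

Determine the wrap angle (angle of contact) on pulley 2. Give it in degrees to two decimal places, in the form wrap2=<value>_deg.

crossed belt: β = asin((r1+r2)/C) = asin(24/30) = 53.1301°
wrap1 = wrap2 = π + 2β = 286.2602°

wrap2=286.26_deg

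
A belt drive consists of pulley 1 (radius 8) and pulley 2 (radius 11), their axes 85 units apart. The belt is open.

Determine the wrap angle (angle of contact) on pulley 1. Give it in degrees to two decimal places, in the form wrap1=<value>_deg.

wrap1=175.95_deg

open belt: β = asin((r2−r1)/C) = asin(3/85) = 2.0226°
wrap1 = π − 2β = 175.9548°
wrap2 = π + 2β = 184.0452°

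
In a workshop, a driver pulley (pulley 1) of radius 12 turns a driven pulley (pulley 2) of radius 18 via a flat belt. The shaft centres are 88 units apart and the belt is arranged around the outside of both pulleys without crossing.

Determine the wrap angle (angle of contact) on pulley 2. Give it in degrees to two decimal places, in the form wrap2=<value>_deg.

open belt: β = asin((r2−r1)/C) = asin(6/88) = 3.9096°
wrap1 = π − 2β = 172.1809°
wrap2 = π + 2β = 187.8191°

wrap2=187.82_deg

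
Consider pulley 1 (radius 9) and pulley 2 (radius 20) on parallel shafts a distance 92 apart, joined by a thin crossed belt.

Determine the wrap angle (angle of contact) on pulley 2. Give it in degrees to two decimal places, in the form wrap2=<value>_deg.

wrap2=216.75_deg

crossed belt: β = asin((r1+r2)/C) = asin(29/92) = 18.3739°
wrap1 = wrap2 = π + 2β = 216.7479°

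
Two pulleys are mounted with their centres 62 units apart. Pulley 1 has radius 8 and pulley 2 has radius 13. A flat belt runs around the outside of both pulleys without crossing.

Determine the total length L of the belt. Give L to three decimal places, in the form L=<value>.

L=190.377

open belt: β = asin((r2−r1)/C) = asin(5/62) = 4.6257°
wrap1 = π − 2β = 170.7487°
wrap2 = π + 2β = 189.2513°
tangent length = C·cosβ = 61.7981
L = r1·wrap1 + r2·wrap2 + 2·C·cosβ = 8·2.9801 + 13·3.3031 + 2·61.7981 = 190.3769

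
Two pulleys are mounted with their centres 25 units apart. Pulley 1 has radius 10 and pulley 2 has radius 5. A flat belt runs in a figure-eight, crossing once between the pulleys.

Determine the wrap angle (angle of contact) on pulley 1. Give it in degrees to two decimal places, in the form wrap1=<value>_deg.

crossed belt: β = asin((r1+r2)/C) = asin(15/25) = 36.8699°
wrap1 = wrap2 = π + 2β = 253.7398°

wrap1=253.74_deg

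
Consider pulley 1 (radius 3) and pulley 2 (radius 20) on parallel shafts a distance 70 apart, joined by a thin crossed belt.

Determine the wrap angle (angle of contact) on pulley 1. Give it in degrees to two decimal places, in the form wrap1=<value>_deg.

wrap1=218.36_deg

crossed belt: β = asin((r1+r2)/C) = asin(23/70) = 19.1821°
wrap1 = wrap2 = π + 2β = 218.3642°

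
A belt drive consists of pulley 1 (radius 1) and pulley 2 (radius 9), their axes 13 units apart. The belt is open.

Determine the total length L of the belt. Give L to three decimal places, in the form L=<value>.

open belt: β = asin((r2−r1)/C) = asin(8/13) = 37.9799°
wrap1 = π − 2β = 104.0403°
wrap2 = π + 2β = 255.9597°
tangent length = C·cosβ = 10.2470
L = r1·wrap1 + r2·wrap2 + 2·C·cosβ = 1·1.8158 + 9·4.4673 + 2·10.2470 = 62.5158

L=62.516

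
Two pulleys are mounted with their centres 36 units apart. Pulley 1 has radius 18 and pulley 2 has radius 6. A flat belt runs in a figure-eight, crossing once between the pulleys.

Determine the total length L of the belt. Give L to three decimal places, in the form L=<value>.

crossed belt: β = asin((r1+r2)/C) = asin(24/36) = 41.8103°
wrap1 = wrap2 = π + 2β = 263.6206°
tangent length = C·cosβ = 26.8328
L = (r1+r2)·wrap + 2·C·cosβ = 24·4.6010 + 2·26.8328 = 164.0908

L=164.091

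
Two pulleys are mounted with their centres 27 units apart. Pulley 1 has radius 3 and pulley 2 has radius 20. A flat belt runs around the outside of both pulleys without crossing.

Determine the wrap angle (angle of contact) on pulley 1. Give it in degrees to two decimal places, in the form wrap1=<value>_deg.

open belt: β = asin((r2−r1)/C) = asin(17/27) = 39.0228°
wrap1 = π − 2β = 101.9544°
wrap2 = π + 2β = 258.0456°

wrap1=101.95_deg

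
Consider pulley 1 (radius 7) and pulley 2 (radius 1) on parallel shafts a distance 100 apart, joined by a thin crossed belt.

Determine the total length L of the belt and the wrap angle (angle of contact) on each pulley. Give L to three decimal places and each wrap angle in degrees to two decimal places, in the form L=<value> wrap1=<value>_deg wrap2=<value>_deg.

L=225.773 wrap1=189.18_deg wrap2=189.18_deg

crossed belt: β = asin((r1+r2)/C) = asin(8/100) = 4.5886°
wrap1 = wrap2 = π + 2β = 189.1771°
tangent length = C·cosβ = 99.6795
L = (r1+r2)·wrap + 2·C·cosβ = 8·3.3018 + 2·99.6795 = 225.7731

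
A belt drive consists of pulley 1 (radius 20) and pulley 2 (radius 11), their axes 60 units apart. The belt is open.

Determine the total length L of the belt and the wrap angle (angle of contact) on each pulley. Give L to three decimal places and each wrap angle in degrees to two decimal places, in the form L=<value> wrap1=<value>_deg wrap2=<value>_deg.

L=218.742 wrap1=197.25_deg wrap2=162.75_deg

open belt: β = asin((r2−r1)/C) = asin(-9/60) = -8.6269°
wrap1 = π − 2β = 197.2539°
wrap2 = π + 2β = 162.7461°
tangent length = C·cosβ = 59.3212
L = r1·wrap1 + r2·wrap2 + 2·C·cosβ = 20·3.4427 + 11·2.8405 + 2·59.3212 = 218.7419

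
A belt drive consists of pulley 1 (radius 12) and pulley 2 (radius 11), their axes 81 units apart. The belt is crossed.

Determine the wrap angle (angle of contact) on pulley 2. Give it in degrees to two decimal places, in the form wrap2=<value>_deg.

crossed belt: β = asin((r1+r2)/C) = asin(23/81) = 16.4961°
wrap1 = wrap2 = π + 2β = 212.9923°

wrap2=212.99_deg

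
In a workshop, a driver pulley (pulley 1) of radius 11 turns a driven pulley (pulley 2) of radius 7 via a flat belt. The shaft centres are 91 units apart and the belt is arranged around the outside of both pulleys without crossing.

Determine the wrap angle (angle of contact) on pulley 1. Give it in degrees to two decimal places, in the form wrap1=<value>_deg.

wrap1=185.04_deg

open belt: β = asin((r2−r1)/C) = asin(-4/91) = -2.5193°
wrap1 = π − 2β = 185.0386°
wrap2 = π + 2β = 174.9614°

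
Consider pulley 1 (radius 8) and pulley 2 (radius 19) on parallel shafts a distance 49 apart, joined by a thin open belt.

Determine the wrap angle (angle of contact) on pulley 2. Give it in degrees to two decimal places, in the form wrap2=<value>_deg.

open belt: β = asin((r2−r1)/C) = asin(11/49) = 12.9729°
wrap1 = π − 2β = 154.0542°
wrap2 = π + 2β = 205.9458°

wrap2=205.95_deg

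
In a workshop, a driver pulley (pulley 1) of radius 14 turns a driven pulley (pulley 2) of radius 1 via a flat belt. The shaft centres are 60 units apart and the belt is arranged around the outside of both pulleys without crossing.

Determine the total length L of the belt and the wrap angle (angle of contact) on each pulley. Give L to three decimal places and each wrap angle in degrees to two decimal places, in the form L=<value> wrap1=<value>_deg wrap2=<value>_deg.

L=169.952 wrap1=205.03_deg wrap2=154.97_deg

open belt: β = asin((r2−r1)/C) = asin(-13/60) = -12.5133°
wrap1 = π − 2β = 205.0267°
wrap2 = π + 2β = 154.9733°
tangent length = C·cosβ = 58.5747
L = r1·wrap1 + r2·wrap2 + 2·C·cosβ = 14·3.5784 + 1·2.7048 + 2·58.5747 = 169.9517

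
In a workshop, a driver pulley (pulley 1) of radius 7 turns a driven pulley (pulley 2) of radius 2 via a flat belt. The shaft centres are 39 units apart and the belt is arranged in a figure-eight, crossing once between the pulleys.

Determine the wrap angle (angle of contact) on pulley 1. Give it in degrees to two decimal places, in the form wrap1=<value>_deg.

wrap1=206.68_deg

crossed belt: β = asin((r1+r2)/C) = asin(9/39) = 13.3424°
wrap1 = wrap2 = π + 2β = 206.6847°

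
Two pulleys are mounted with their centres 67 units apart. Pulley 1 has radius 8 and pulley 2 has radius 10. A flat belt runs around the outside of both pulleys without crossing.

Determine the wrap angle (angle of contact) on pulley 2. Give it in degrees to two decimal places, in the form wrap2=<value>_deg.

open belt: β = asin((r2−r1)/C) = asin(2/67) = 1.7106°
wrap1 = π − 2β = 176.5788°
wrap2 = π + 2β = 183.4212°

wrap2=183.42_deg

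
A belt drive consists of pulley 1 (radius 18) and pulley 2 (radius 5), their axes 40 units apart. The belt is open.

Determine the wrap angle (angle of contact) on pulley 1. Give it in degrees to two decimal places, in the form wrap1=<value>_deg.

open belt: β = asin((r2−r1)/C) = asin(-13/40) = -18.9656°
wrap1 = π − 2β = 217.9311°
wrap2 = π + 2β = 142.0689°

wrap1=217.93_deg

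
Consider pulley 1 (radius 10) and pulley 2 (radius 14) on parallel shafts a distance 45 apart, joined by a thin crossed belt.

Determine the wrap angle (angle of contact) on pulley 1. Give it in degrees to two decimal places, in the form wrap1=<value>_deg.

crossed belt: β = asin((r1+r2)/C) = asin(24/45) = 32.2310°
wrap1 = wrap2 = π + 2β = 244.4619°

wrap1=244.46_deg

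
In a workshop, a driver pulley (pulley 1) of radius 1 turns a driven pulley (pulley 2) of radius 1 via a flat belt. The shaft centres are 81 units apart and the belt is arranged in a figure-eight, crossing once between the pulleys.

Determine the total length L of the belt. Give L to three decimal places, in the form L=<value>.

crossed belt: β = asin((r1+r2)/C) = asin(2/81) = 1.4149°
wrap1 = wrap2 = π + 2β = 182.8297°
tangent length = C·cosβ = 80.9753
L = (r1+r2)·wrap + 2·C·cosβ = 2·3.1910 + 2·80.9753 = 168.3326

L=168.333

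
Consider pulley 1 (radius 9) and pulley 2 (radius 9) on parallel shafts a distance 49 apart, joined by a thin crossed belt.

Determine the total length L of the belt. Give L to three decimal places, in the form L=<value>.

L=161.238

crossed belt: β = asin((r1+r2)/C) = asin(18/49) = 21.5521°
wrap1 = wrap2 = π + 2β = 223.1042°
tangent length = C·cosβ = 45.5741
L = (r1+r2)·wrap + 2·C·cosβ = 18·3.8939 + 2·45.5741 = 161.2385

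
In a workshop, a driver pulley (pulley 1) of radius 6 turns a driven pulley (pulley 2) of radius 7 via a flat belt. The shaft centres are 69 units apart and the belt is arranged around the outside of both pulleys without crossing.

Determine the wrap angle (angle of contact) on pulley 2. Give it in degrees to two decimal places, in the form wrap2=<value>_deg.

open belt: β = asin((r2−r1)/C) = asin(1/69) = 0.8304°
wrap1 = π − 2β = 178.3392°
wrap2 = π + 2β = 181.6608°

wrap2=181.66_deg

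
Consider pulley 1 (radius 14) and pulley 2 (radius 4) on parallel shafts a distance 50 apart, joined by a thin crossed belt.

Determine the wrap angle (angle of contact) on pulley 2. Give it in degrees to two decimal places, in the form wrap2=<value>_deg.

wrap2=222.20_deg

crossed belt: β = asin((r1+r2)/C) = asin(18/50) = 21.1002°
wrap1 = wrap2 = π + 2β = 222.2004°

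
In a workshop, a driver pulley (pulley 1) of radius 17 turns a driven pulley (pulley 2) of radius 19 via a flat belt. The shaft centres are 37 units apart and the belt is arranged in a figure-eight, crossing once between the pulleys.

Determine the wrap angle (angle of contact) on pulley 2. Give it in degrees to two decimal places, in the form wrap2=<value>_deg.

crossed belt: β = asin((r1+r2)/C) = asin(36/37) = 76.6488°
wrap1 = wrap2 = π + 2β = 333.2976°

wrap2=333.30_deg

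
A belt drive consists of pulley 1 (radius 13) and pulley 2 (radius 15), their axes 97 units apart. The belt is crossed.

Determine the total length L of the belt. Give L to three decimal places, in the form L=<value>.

crossed belt: β = asin((r1+r2)/C) = asin(28/97) = 16.7777°
wrap1 = wrap2 = π + 2β = 213.5555°
tangent length = C·cosβ = 92.8709
L = (r1+r2)·wrap + 2·C·cosβ = 28·3.7272 + 2·92.8709 = 290.1046

L=290.105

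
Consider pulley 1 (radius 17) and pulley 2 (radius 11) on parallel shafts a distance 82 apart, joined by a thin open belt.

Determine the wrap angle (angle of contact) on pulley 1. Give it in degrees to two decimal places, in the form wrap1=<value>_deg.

wrap1=188.39_deg

open belt: β = asin((r2−r1)/C) = asin(-6/82) = -4.1961°
wrap1 = π − 2β = 188.3922°
wrap2 = π + 2β = 171.6078°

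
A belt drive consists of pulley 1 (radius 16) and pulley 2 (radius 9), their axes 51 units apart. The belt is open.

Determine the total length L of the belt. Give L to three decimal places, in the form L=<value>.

open belt: β = asin((r2−r1)/C) = asin(-7/51) = -7.8890°
wrap1 = π − 2β = 195.7781°
wrap2 = π + 2β = 164.2219°
tangent length = C·cosβ = 50.5173
L = r1·wrap1 + r2·wrap2 + 2·C·cosβ = 16·3.4170 + 9·2.8662 + 2·50.5173 = 181.5021

L=181.502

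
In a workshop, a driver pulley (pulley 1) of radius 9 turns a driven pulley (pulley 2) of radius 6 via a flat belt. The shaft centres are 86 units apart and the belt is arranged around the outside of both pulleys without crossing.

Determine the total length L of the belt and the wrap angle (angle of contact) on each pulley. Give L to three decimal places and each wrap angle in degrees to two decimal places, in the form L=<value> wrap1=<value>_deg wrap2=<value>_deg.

open belt: β = asin((r2−r1)/C) = asin(-3/86) = -1.9991°
wrap1 = π − 2β = 183.9982°
wrap2 = π + 2β = 176.0018°
tangent length = C·cosβ = 85.9477
L = r1·wrap1 + r2·wrap2 + 2·C·cosβ = 9·3.2114 + 6·3.0718 + 2·85.9477 = 219.2286

L=219.229 wrap1=184.00_deg wrap2=176.00_deg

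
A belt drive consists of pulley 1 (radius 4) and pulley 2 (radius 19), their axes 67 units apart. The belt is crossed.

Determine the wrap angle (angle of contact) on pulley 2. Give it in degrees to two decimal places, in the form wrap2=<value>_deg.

crossed belt: β = asin((r1+r2)/C) = asin(23/67) = 20.0771°
wrap1 = wrap2 = π + 2β = 220.1541°

wrap2=220.15_deg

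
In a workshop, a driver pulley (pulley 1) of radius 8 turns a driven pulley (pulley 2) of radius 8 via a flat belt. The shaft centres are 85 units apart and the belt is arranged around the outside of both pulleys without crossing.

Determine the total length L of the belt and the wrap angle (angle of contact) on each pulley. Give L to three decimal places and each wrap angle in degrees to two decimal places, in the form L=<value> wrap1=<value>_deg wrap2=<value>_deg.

open belt: β = asin((r2−r1)/C) = asin(0/85) = 0.0000°
wrap1 = π − 2β = 180.0000°
wrap2 = π + 2β = 180.0000°
tangent length = C·cosβ = 85.0000
L = r1·wrap1 + r2·wrap2 + 2·C·cosβ = 8·3.1416 + 8·3.1416 + 2·85.0000 = 220.2655

L=220.265 wrap1=180.00_deg wrap2=180.00_deg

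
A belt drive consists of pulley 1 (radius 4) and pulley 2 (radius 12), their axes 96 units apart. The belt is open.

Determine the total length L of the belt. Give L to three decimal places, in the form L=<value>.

open belt: β = asin((r2−r1)/C) = asin(8/96) = 4.7802°
wrap1 = π − 2β = 170.4396°
wrap2 = π + 2β = 189.5604°
tangent length = C·cosβ = 95.6661
L = r1·wrap1 + r2·wrap2 + 2·C·cosβ = 4·2.9747 + 12·3.3085 + 2·95.6661 = 242.9325

L=242.933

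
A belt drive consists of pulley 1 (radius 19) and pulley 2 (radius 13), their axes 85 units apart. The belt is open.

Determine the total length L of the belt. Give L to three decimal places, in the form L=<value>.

L=270.955

open belt: β = asin((r2−r1)/C) = asin(-6/85) = -4.0478°
wrap1 = π − 2β = 188.0955°
wrap2 = π + 2β = 171.9045°
tangent length = C·cosβ = 84.7880
L = r1·wrap1 + r2·wrap2 + 2·C·cosβ = 19·3.2829 + 13·3.0003 + 2·84.7880 = 270.9547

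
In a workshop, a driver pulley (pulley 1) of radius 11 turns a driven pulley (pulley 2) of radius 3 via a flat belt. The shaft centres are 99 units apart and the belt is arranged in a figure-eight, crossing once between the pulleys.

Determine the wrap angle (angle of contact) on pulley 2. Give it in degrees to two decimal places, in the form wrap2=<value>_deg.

crossed belt: β = asin((r1+r2)/C) = asin(14/99) = 8.1297°
wrap1 = wrap2 = π + 2β = 196.2594°

wrap2=196.26_deg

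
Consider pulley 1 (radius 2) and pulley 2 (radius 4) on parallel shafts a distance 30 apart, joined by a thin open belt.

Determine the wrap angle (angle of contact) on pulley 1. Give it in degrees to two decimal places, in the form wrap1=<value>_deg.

open belt: β = asin((r2−r1)/C) = asin(2/30) = 3.8226°
wrap1 = π − 2β = 172.3549°
wrap2 = π + 2β = 187.6451°

wrap1=172.35_deg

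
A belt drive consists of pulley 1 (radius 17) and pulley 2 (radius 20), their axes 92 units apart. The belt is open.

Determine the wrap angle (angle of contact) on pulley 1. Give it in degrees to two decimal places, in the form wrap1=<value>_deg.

wrap1=176.26_deg

open belt: β = asin((r2−r1)/C) = asin(3/92) = 1.8687°
wrap1 = π − 2β = 176.2627°
wrap2 = π + 2β = 183.7373°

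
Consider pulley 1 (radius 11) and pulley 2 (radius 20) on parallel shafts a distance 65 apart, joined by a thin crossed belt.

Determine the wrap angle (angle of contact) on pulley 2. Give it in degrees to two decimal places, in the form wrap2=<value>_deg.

crossed belt: β = asin((r1+r2)/C) = asin(31/65) = 28.4846°
wrap1 = wrap2 = π + 2β = 236.9693°

wrap2=236.97_deg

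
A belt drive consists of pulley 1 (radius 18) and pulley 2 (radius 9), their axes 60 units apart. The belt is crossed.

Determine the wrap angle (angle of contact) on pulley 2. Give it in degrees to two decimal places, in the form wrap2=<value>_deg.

wrap2=233.49_deg

crossed belt: β = asin((r1+r2)/C) = asin(27/60) = 26.7437°
wrap1 = wrap2 = π + 2β = 233.4874°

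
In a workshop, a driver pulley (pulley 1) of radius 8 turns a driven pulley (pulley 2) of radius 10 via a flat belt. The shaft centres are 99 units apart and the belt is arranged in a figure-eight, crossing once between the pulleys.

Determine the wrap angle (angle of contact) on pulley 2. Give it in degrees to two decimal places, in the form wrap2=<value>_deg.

wrap2=200.95_deg

crossed belt: β = asin((r1+r2)/C) = asin(18/99) = 10.4757°
wrap1 = wrap2 = π + 2β = 200.9514°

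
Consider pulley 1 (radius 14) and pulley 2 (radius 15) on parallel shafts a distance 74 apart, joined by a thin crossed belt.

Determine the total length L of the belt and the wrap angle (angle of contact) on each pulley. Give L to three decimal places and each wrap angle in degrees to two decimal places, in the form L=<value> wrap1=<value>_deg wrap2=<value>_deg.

L=250.624 wrap1=226.14_deg wrap2=226.14_deg

crossed belt: β = asin((r1+r2)/C) = asin(29/74) = 23.0723°
wrap1 = wrap2 = π + 2β = 226.1445°
tangent length = C·cosβ = 68.0808
L = (r1+r2)·wrap + 2·C·cosβ = 29·3.9470 + 2·68.0808 = 250.6237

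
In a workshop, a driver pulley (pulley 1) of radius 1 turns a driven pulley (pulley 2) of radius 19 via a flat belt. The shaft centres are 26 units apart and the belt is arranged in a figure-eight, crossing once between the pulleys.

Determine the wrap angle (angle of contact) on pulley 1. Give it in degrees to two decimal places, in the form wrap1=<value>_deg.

crossed belt: β = asin((r1+r2)/C) = asin(20/26) = 50.2849°
wrap1 = wrap2 = π + 2β = 280.5697°

wrap1=280.57_deg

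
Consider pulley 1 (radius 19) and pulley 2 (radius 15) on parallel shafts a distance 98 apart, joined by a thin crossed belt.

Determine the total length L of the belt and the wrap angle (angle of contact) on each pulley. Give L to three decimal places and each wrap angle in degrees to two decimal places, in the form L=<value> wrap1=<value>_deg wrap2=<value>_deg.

L=314.733 wrap1=220.60_deg wrap2=220.60_deg

crossed belt: β = asin((r1+r2)/C) = asin(34/98) = 20.3002°
wrap1 = wrap2 = π + 2β = 220.6004°
tangent length = C·cosβ = 91.9130
L = (r1+r2)·wrap + 2·C·cosβ = 34·3.8502 + 2·91.9130 = 314.7329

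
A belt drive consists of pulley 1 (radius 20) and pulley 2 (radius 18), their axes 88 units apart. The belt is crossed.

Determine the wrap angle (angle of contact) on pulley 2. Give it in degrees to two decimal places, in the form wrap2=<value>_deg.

wrap2=231.17_deg

crossed belt: β = asin((r1+r2)/C) = asin(38/88) = 25.5830°
wrap1 = wrap2 = π + 2β = 231.1660°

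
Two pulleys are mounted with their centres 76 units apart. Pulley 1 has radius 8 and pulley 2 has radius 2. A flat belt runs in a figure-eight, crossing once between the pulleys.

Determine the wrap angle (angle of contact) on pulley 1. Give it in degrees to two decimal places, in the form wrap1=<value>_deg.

wrap1=195.12_deg

crossed belt: β = asin((r1+r2)/C) = asin(10/76) = 7.5608°
wrap1 = wrap2 = π + 2β = 195.1217°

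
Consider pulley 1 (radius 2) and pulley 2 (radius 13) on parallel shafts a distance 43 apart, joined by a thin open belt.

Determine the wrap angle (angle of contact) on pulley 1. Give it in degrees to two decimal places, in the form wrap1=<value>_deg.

wrap1=150.36_deg

open belt: β = asin((r2−r1)/C) = asin(11/43) = 14.8218°
wrap1 = π − 2β = 150.3564°
wrap2 = π + 2β = 209.6436°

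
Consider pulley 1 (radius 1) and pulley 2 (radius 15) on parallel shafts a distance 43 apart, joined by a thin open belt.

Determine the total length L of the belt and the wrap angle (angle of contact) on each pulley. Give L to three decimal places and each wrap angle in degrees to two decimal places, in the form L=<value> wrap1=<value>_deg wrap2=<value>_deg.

open belt: β = asin((r2−r1)/C) = asin(14/43) = 19.0008°
wrap1 = π − 2β = 141.9984°
wrap2 = π + 2β = 218.0016°
tangent length = C·cosβ = 40.6571
L = r1·wrap1 + r2·wrap2 + 2·C·cosβ = 1·2.4783 + 15·3.8048 + 2·40.6571 = 140.8652

L=140.865 wrap1=142.00_deg wrap2=218.00_deg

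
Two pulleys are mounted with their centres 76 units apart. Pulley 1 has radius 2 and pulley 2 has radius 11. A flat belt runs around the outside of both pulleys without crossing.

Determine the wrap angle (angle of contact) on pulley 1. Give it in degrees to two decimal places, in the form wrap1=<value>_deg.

wrap1=166.40_deg

open belt: β = asin((r2−r1)/C) = asin(9/76) = 6.8010°
wrap1 = π − 2β = 166.3980°
wrap2 = π + 2β = 193.6020°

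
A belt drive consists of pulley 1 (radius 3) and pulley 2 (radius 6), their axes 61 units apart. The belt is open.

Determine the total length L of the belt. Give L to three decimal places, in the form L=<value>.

L=150.422

open belt: β = asin((r2−r1)/C) = asin(3/61) = 2.8190°
wrap1 = π − 2β = 174.3621°
wrap2 = π + 2β = 185.6379°
tangent length = C·cosβ = 60.9262
L = r1·wrap1 + r2·wrap2 + 2·C·cosβ = 3·3.0432 + 6·3.2400 + 2·60.9262 = 150.4219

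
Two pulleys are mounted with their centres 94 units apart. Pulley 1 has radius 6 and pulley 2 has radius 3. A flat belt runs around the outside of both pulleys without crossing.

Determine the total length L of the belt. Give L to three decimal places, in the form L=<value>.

open belt: β = asin((r2−r1)/C) = asin(-3/94) = -1.8289°
wrap1 = π − 2β = 183.6578°
wrap2 = π + 2β = 176.3422°
tangent length = C·cosβ = 93.9521
L = r1·wrap1 + r2·wrap2 + 2·C·cosβ = 6·3.2054 + 3·3.0778 + 2·93.9521 = 216.3701

L=216.370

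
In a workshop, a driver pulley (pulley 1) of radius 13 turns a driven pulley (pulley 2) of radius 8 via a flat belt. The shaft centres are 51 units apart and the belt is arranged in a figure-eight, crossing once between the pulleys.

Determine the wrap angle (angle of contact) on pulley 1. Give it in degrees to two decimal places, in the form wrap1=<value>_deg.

wrap1=228.63_deg

crossed belt: β = asin((r1+r2)/C) = asin(21/51) = 24.3157°
wrap1 = wrap2 = π + 2β = 228.6315°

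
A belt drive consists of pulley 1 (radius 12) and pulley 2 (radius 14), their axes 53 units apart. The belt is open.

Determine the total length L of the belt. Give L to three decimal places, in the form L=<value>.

L=187.757

open belt: β = asin((r2−r1)/C) = asin(2/53) = 2.1626°
wrap1 = π − 2β = 175.6748°
wrap2 = π + 2β = 184.3252°
tangent length = C·cosβ = 52.9623
L = r1·wrap1 + r2·wrap2 + 2·C·cosβ = 12·3.0661 + 14·3.2171 + 2·52.9623 = 187.7569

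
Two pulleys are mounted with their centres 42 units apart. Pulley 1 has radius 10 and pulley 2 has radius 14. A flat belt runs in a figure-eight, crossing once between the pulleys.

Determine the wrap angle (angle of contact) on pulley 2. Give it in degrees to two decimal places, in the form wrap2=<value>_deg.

wrap2=249.70_deg

crossed belt: β = asin((r1+r2)/C) = asin(24/42) = 34.8499°
wrap1 = wrap2 = π + 2β = 249.6998°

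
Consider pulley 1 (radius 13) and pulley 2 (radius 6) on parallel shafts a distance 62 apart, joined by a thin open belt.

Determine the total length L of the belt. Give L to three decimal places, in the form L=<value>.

open belt: β = asin((r2−r1)/C) = asin(-7/62) = -6.4827°
wrap1 = π − 2β = 192.9654°
wrap2 = π + 2β = 167.0346°
tangent length = C·cosβ = 61.6036
L = r1·wrap1 + r2·wrap2 + 2·C·cosβ = 13·3.3679 + 6·2.9153 + 2·61.6036 = 184.4814

L=184.481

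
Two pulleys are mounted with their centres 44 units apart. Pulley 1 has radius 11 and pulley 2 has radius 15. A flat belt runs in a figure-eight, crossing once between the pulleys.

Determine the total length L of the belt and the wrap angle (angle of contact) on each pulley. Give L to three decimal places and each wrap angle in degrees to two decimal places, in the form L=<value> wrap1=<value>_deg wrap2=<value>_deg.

L=185.548 wrap1=252.44_deg wrap2=252.44_deg

crossed belt: β = asin((r1+r2)/C) = asin(26/44) = 36.2215°
wrap1 = wrap2 = π + 2β = 252.4431°
tangent length = C·cosβ = 35.4965
L = (r1+r2)·wrap + 2·C·cosβ = 26·4.4060 + 2·35.4965 = 185.5480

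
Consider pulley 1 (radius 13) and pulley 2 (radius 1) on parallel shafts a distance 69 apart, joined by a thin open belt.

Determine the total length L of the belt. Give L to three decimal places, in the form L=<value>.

open belt: β = asin((r2−r1)/C) = asin(-12/69) = -10.0154°
wrap1 = π − 2β = 200.0308°
wrap2 = π + 2β = 159.9692°
tangent length = C·cosβ = 67.9485
L = r1·wrap1 + r2·wrap2 + 2·C·cosβ = 13·3.4912 + 1·2.7920 + 2·67.9485 = 184.0746

L=184.075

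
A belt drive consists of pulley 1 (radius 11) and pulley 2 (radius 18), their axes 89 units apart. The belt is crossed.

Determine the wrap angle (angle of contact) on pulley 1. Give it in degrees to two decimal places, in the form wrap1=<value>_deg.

crossed belt: β = asin((r1+r2)/C) = asin(29/89) = 19.0166°
wrap1 = wrap2 = π + 2β = 218.0333°

wrap1=218.03_deg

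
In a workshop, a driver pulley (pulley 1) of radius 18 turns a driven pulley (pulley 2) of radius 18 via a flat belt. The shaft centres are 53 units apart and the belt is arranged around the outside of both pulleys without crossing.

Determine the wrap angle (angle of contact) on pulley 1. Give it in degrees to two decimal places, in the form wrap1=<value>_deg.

wrap1=180.00_deg

open belt: β = asin((r2−r1)/C) = asin(0/53) = 0.0000°
wrap1 = π − 2β = 180.0000°
wrap2 = π + 2β = 180.0000°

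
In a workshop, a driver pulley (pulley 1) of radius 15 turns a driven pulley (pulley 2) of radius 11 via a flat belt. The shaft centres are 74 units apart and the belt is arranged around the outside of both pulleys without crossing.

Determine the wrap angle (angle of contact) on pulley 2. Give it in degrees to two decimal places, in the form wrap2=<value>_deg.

wrap2=173.80_deg

open belt: β = asin((r2−r1)/C) = asin(-4/74) = -3.0986°
wrap1 = π − 2β = 186.1972°
wrap2 = π + 2β = 173.8028°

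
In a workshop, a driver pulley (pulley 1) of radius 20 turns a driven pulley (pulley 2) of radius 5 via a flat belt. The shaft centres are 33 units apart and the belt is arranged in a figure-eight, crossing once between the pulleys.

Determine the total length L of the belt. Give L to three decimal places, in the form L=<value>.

L=164.601

crossed belt: β = asin((r1+r2)/C) = asin(25/33) = 49.2509°
wrap1 = wrap2 = π + 2β = 278.5019°
tangent length = C·cosβ = 21.5407
L = (r1+r2)·wrap + 2·C·cosβ = 25·4.8608 + 2·21.5407 = 164.6007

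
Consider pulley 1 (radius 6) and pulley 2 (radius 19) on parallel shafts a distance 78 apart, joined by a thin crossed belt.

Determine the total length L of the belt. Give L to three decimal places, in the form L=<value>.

L=242.623

crossed belt: β = asin((r1+r2)/C) = asin(25/78) = 18.6939°
wrap1 = wrap2 = π + 2β = 217.3879°
tangent length = C·cosβ = 73.8850
L = (r1+r2)·wrap + 2·C·cosβ = 25·3.7941 + 2·73.8850 = 242.6234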